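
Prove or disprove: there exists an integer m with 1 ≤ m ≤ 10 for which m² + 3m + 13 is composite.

At m = 10: 10² + 3·10 + 13 = 143 = 11·13, which is composite.

m = 10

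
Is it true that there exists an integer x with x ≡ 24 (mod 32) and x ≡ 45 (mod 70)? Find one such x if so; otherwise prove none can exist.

Reduce both congruences modulo 2, which divides 32 and 70: they say x ≡ 24 (mod 2) and x ≡ 45 (mod 2).
However 24 ≡ 0 and 45 ≡ 1 (mod 2), and 0 ≠ 1.
Therefore no such x exists.

No such integer exists.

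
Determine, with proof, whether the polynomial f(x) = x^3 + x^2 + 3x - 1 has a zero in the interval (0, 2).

Yes, f has a root in the interval.

f(0) = -1 and f(2) = 17, which have opposite signs.
Since f is a polynomial it is continuous on [0, 2].
By the Intermediate Value Theorem f must vanish at some point of (0, 2).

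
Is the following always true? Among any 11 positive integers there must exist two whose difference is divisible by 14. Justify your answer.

No; for instance {61, 62, 63, 64, 65, 66, 67, 68, 69, 70, 71} is a counterexample.

Take the 11 consecutive integers 61, 62, …, 71: their residues mod 14 are all distinct because 11 ≤ 14.
No two share a residue, so no pair has difference divisible by 14; the claim fails for this set.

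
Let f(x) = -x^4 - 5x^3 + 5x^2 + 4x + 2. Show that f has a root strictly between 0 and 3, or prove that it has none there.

f(0) = 2 and f(3) = -157, which have opposite signs.
f is continuous everywhere (it is a polynomial), in particular on [0, 3].
By the Intermediate Value Theorem f must vanish at some point of (0, 3).

Such a root exists.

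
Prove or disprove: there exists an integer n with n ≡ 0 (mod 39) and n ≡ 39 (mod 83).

gcd(39, 83) = 1, so the Chinese Remainder Theorem guarantees exactly one residue class mod 3237 satisfying both.
Any solution of the first congruence is n = 0 + 39t; substituting into the second, 39t ≡ 39 − 0 ≡ 39 (mod 83).
Since 39·66 = 2574 = 31·83 + 1, the inverse of 39 mod 83 is 66.
Multiplying by 66: t ≡ 66·39 = 2574 ≡ 1 (mod 83).
Taking t = 1 gives n = 0 + 39·1 = 39.
Check: 39 mod 39 = 0, 39 mod 83 = 39. ✓

n = 39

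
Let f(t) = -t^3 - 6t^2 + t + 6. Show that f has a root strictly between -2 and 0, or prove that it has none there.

Such a root exists.

f(-2) = -12 and f(0) = 6, which have opposite signs.
f is continuous everywhere (it is a polynomial), in particular on [-2, 0].
By the Intermediate Value Theorem f must vanish at some point of (-2, 0).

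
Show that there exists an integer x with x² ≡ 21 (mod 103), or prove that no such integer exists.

Apply Euler's criterion with the prime 103: 21 is a quadratic residue iff 21^51 ≡ 1 (mod 103), and a non-residue iff it is ≡ −1.
Squaring successively (mod 103): 21^2 = 441 ≡ 29; 21^4 ≡ 29² = 841 ≡ 17; 21^8 ≡ 17² = 289 ≡ 83; 21^16 ≡ 83² = 6889 ≡ 91; 21^32 ≡ 91² = 8281 ≡ 41.
Since 51 = 32 + 16 + 2 + 1, 21^51 ≡ 41 · 91 · 29 · 21; multiplying out mod 103: 41·91 = 3731 ≡ 23, then 23·29 = 667 ≡ 49, then 49·21 = 1029 ≡ 102. Thus 21^51 ≡ 102 ≡ −1 (mod 103).
The value −1 means 21 is a non-residue modulo 103, so x² ≡ 21 (mod 103) is impossible.

No, no such integer exists.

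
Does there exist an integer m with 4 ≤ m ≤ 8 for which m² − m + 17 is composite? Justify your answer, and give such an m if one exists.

No such integer m in that range exists.

The values for m = 4, 5, …, 8 are 29, 37, 47, 59, 73, and each of these is prime.
So no value in the range makes the expression composite.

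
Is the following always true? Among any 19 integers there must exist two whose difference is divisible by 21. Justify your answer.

Try 19 consecutive integers, 51, 52, …, 69. Their remainders mod 21 are 9, 10, 11, 12, 13, 14, 15, 16, 17, 18, 19, 20, 0, 1, 2, 3, 4, 5, 6 — pairwise different, as any 19 ≤ 21 consecutive integers have distinct residues.
Any two of them differ by at most 18 < 21 and by at least 1, so no difference is a multiple of 21.

No, the set {51, 52, 53, 54, 55, 56, 57, 58, 59, 60, 61, 62, 63, 64, 65, 66, 67, 68, 69} is a counterexample.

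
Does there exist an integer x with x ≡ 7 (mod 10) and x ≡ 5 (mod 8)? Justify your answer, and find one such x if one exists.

x = 37

Here gcd(10, 8) = 2, and both 7 and 5 leave remainder 1 mod 2, so the system is consistent.
The integers ≡ 7 (mod 10) are 7, 17, 27, 37, …; their remainders mod 8 are 7, 1, 3, 5, so x = 37 is the first that is ≡ 5 (mod 8).
Indeed 37 ≡ 7 (mod 10) and 37 ≡ 5 (mod 8).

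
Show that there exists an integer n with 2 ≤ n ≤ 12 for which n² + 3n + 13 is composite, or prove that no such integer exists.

At n = 9: 9² + 3·9 + 13 = 121 = 11·11, which is composite.

n = 9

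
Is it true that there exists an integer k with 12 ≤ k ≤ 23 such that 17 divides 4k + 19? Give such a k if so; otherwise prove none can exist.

For k = 12, 13, …, 23 the values of 4k + 19 modulo 17 are 16, 3, 7, 11, 15, 2, 6, 10, 14, 1, 5, 9 respectively.
Since 0 is absent from this list, 17 ∤ 4k + 19 for every k with 12 ≤ k ≤ 23.

No, no such integer k in that range exists.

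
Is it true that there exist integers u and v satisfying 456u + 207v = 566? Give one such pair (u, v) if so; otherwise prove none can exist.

No, no such integers exist.

gcd(456, 207) = 3, so every integer of the form 456u + 207v is a multiple of 3.
However 566 leaves remainder 2 on division by 3.
Therefore 456u + 207v = 566 has no solution in integers.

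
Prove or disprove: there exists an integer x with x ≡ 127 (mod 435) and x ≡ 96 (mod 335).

Both moduli are multiples of 5 = gcd(435, 335), so any solution would satisfy x ≡ 127 and x ≡ 96 modulo 5 simultaneously.
However 127 ≡ 2 and 96 ≡ 1 (mod 5), and 2 ≠ 1.
So no integer satisfies both congruences.

There is no such integer.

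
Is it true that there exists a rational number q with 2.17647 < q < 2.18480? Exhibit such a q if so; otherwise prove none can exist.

Look for a denominator N such that an integer falls strictly between N·2.17647 and N·2.18480. N = 11 works: 11·2.17647 = 23.94117 < 24 < 24.03280 = 11·2.18480.
Dividing back, 2.17647 < 24/11 < 2.18480, and 24/11 is rational.

q = 24/11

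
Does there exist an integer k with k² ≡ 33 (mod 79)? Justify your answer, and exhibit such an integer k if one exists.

79 is prime, so by Euler's criterion 33 is a square mod 79 iff 33^((79−1)/2) = 33^39 ≡ 1 (mod 79).
Squaring successively (mod 79): 33^2 = 1089 ≡ 62; 33^4 ≡ 62² = 3844 ≡ 52; 33^8 ≡ 52² = 2704 ≡ 18; 33^16 ≡ 18² = 324 ≡ 8; 33^32 ≡ 8² = 64 ≡ 64.
Since 39 = 32 + 4 + 2 + 1, 33^39 ≡ 64 · 52 · 62 · 33; multiplying out mod 79: 64·52 = 3328 ≡ 10, then 10·62 = 620 ≡ 67, then 67·33 = 2211 ≡ 78. Thus 33^39 ≡ 78 ≡ −1 (mod 79).
By Euler's criterion 33 is a quadratic non-residue mod 79: no k satisfies k² ≡ 33 (mod 79).

There is no such integer.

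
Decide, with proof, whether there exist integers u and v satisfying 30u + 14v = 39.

gcd(30, 14) = 2, so every integer of the form 30u + 14v is a multiple of 2.
But 39 is not a multiple of 2 (it leaves remainder 1).
Hence no integers u, v satisfy the equation.

There are no such integers.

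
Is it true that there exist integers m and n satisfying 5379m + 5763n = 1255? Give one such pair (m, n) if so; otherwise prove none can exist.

No such integers exist.

gcd(5379, 5763) = 3, so every integer of the form 5379m + 5763n is a multiple of 3.
But 1255 = 3·418 + 1, so 3 ∤ 1255.
So the equation is unsolvable over ℤ.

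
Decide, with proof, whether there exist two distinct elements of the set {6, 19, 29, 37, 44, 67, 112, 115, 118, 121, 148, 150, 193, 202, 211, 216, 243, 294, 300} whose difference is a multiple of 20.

No, no such pair exists.

Reduce each element modulo 20: 6↦6, 19↦19, 29↦9, 37↦17, 44↦4, 67↦7, 112↦12, 115↦15, 118↦18, 121↦1, 148↦8, 150↦10, 193↦13, 202↦2, 211↦11, 216↦16, 243↦3, 294↦14, 300↦0.
No residue repeats among the 19 elements, so no pair has difference ≡ 0 (mod 20).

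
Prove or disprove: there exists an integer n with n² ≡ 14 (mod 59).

No, no such integer exists.

Apply Euler's criterion with the prime 59: 14 is a quadratic residue iff 14^29 ≡ 1 (mod 59), and a non-residue iff it is ≡ −1.
Repeated squaring mod 59: 14^2 = 196 ≡ 19; 14^4 ≡ 19² = 361 ≡ 7; 14^8 ≡ 7² = 49 ≡ 49; 14^16 ≡ 49² = 2401 ≡ 41.
Since 29 = 16 + 8 + 4 + 1, 14^29 ≡ 41 · 49 · 7 · 14; multiplying out mod 59: 41·49 = 2009 ≡ 3, then 3·7 = 21 ≡ 21, then 21·14 = 294 ≡ 58. Thus 14^29 ≡ 58 ≡ −1 (mod 59).
By Euler's criterion 14 is a quadratic non-residue mod 59: no n satisfies n² ≡ 14 (mod 59).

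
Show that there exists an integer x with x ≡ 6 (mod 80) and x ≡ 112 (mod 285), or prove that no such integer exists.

No such integer exists.

Reduce both congruences modulo 5, which divides 80 and 285: they say x ≡ 6 (mod 5) and x ≡ 112 (mod 5).
These are incompatible: 6 − 112 = -106 is not divisible by 5.
So no integer satisfies both congruences.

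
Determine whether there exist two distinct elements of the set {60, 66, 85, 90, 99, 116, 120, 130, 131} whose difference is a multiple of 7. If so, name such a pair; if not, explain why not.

Yes: 60 and 116.

60 mod 7 = 4 and 116 mod 7 = 4, so 116 − 60 = 56 = 8·7.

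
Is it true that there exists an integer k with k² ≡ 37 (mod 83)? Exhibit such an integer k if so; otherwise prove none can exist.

Take k = 28. Then 28² = 784 = 9·83 + 37, so 28² ≡ 37 (mod 83).

k = 28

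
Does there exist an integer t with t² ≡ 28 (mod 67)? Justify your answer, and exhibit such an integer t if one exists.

67 is prime, so by Euler's criterion 28 is a square mod 67 iff 28^((67−1)/2) = 28^33 ≡ 1 (mod 67).
Repeated squaring mod 67: 28^2 = 784 ≡ 47; 28^4 ≡ 47² = 2209 ≡ 65; 28^8 ≡ 65² = 4225 ≡ 4; 28^16 ≡ 4² = 16 ≡ 16; 28^32 ≡ 16² = 256 ≡ 55.
Since 33 = 32 + 1, 28^33 ≡ 55 · 28; multiplying out mod 67: 55·28 = 1540 ≡ 66. Thus 28^33 ≡ 66 ≡ −1 (mod 67).
The value −1 means 28 is a non-residue modulo 67, so t² ≡ 28 (mod 67) is impossible.

No such integer exists.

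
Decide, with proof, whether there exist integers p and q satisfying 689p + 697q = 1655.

Since gcd(689, 697) = 1, every integer is an integer combination of 689 and 697.
Dividing repeatedly: 697 = 1·689 + 8, 689 = 86·8 + 1, 8 = 8·1 + 0.
Working back up the chain: 1 = 689 − 86·8 = 689 − 86·(697 − 1·689) = −86·697 + 87·689. So 689·87 + 697·(-86) = 1.
Scaling by 1655 gives the particular solution (p, q) = (143985, -142330).
Subtracting 206·697 from p and adding 206·689 to q gives the tidier solution (403, -396).
Indeed 689·403 + 697·(-396) = 277667 − 276012 = 1655.

p = 403, q = -396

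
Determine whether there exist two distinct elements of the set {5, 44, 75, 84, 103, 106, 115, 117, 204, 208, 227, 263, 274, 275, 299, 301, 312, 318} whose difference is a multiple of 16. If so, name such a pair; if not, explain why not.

5 and 117 are such a pair.

5 mod 16 = 5 and 117 mod 16 = 5, so 117 − 5 = 112 = 7·16.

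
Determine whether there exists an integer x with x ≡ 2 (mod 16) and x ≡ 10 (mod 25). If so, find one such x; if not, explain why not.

x = 210

The moduli 16 and 25 are coprime, so by the Chinese Remainder Theorem a unique solution modulo 400 exists.
Any solution of the first congruence is x = 2 + 16t; substituting into the second, 16t ≡ 10 − 2 ≡ 8 (mod 25).
To invert 16 modulo 25: 25 = 1·16 + 9, 16 = 1·9 + 7, 9 = 1·7 + 2, 7 = 3·2 + 1, 2 = 2·1 + 0, and unwinding, 1 = 7 − 3·2 = 7 − 3·(9 − 1·7) = −3·9 + 4·7 = −3·9 + 4·(16 − 1·9) = 4·16 − 7·9 = 4·16 − 7·(25 − 1·16) = −7·25 + 11·16. Thus 16⁻¹ ≡ 11 (mod 25).
Multiplying by 11: t ≡ 11·8 = 88 ≡ 13 (mod 25).
Taking t = 13 gives x = 2 + 16·13 = 210.
Check: 210 mod 16 = 2, 210 mod 25 = 10. ✓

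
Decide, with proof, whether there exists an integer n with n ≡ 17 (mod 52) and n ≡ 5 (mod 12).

gcd(52, 12) = 4. A simultaneous solution exists iff 17 ≡ 5 (mod 4); here 17 mod 4 = 1 = 5 mod 4, so it does.
In fact n = 17 itself already satisfies 17 mod 12 = 5.
Check: 17 mod 52 = 17, 17 mod 12 = 5. ✓

n = 17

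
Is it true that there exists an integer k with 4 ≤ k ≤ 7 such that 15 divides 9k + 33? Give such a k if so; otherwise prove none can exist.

There is no such integer k in that range.

For k = 4, 5, 6, 7 the values of 9k + 33 modulo 15 are 9, 3, 12, 6 respectively.
The residue 0 does not occur, so no k in [4, 7] makes 9k + 33 a multiple of 15.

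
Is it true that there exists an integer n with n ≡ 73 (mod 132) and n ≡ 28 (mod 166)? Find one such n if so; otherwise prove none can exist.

There is no such integer.

gcd(132, 166) = 2. If n ≡ 73 (mod 132) and n ≡ 28 (mod 166), then n ≡ 73 (mod 2) and n ≡ 28 (mod 2).
These are incompatible: 73 − 28 = 45 is not divisible by 2.
Hence the system has no solution.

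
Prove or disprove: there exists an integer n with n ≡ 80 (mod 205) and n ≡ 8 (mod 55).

No, no such integer exists.

gcd(205, 55) = 5. If n ≡ 80 (mod 205) and n ≡ 8 (mod 55), then n ≡ 80 (mod 5) and n ≡ 8 (mod 5).
But 80 mod 5 = 0 while 8 mod 5 = 3, a contradiction.
So no integer satisfies both congruences.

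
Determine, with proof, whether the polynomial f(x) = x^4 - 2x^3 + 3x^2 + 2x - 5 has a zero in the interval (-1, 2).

f(-1) = -1 and f(2) = 11, which have opposite signs.
As a polynomial, f is continuous on every closed interval.
By the Intermediate Value Theorem f must vanish at some point of (-1, 2).

Yes, f has a root in the interval.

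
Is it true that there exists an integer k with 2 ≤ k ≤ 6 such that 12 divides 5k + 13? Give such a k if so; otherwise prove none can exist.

At k = 2, 5·2 + 13 = 23 ≡ 11 (mod 12), and each step in k adds 5, giving residues 11, 4, 9, 2, 7 for k = 2, 3, …, 6.
None is 0, so 12 never divides 5k + 13 on this range.

No such integer k in that range exists.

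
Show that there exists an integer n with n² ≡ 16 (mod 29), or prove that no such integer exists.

Take n = 25. Then 25² = 625 = 21·29 + 16, so 25² ≡ 16 (mod 29).

n = 25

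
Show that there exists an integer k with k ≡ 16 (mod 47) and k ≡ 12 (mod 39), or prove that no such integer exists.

k = 909

Since 47 and 39 share no common factor, CRT says the pair of congruences has a solution (unique mod 1833).
Any solution of the first congruence is k = 16 + 47t; substituting into the second, 47t ≡ 12 − 16 ≡ 35 (mod 39).
47 ≡ 8 (mod 39), so this reads 8t ≡ 35 (mod 39). Note 8·5 = 40 ≡ 1 (mod 39) (as 40 − 1 = 1·39), so 8⁻¹ ≡ 5.
Multiplying by 5: t ≡ 5·35 = 175 ≡ 19 (mod 39).
Taking t = 19 gives k = 16 + 47·19 = 909.
Verify: 909 = 19·47 + 16 and 909 = 23·39 + 12. ✓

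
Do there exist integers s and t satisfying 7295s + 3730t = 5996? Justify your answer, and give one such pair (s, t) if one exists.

Any value of 7295s + 3730t is a multiple of gcd(7295, 3730) = 5.
But 5996 = 5·1199 + 1, so 5 ∤ 5996.
Hence no integers s, t satisfy the equation.

There are no such integers.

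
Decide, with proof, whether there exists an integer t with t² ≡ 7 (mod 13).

There is no such integer.

Computing t² mod 13 for t = 0, 1, …, 6 (enough, by the symmetry t ↦ 13 − t) gives 0, 1, 4, 9, 3, 12, 10.
So the quadratic residues mod 13 are {0, 1, 3, 4, 9, 10, 12}, and 7 is not among them.
Hence no integer t has t² ≡ 7 (mod 13).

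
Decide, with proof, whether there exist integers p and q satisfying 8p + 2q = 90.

gcd(8, 2) = 2, and 2 divides 90, so integer solutions exist.
Dividing through by 2 reduces the equation to 4p + 1q = 45.
The coefficient of q is 1, so setting p = 0 and q = 45 already solves it.
Indeed 8·0 + 2·45 = 0 + 90 = 90.

p = 0, q = 45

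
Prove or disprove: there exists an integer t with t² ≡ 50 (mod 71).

t = 11

Take t = 11. Then 11² = 121 = 1·71 + 50, so 11² ≡ 50 (mod 71).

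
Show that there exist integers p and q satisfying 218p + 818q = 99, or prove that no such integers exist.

Any value of 218p + 818q is a multiple of gcd(218, 818) = 2.
But 99 = 2·49 + 1, so 2 ∤ 99.
Therefore 218p + 818q = 99 has no solution in integers.

There are no such integers.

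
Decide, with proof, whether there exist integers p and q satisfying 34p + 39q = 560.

p = 5, q = 10

Since gcd(34, 39) = 1, every integer is an integer combination of 34 and 39.
Euclidean algorithm: 39 = 1·34 + 5, 34 = 6·5 + 4, 5 = 1·4 + 1, 4 = 4·1 + 0.
Back-substituting, 1 = 5 − 1·4 = 5 − (34 − 6·5) = −34 + 7·5 = −34 + 7·(39 − 1·34) = 7·39 − 8·34; that is, 34·(-8) + 39·7 = 1.
Times 560: 34·(-4480) + 39·3920 = 560, so (-4480, 3920) solves it.
The general solution is p = -4480 + 39k, q = 3920 − 34k; taking k = 115 gives the smaller pair p = 5, q = 10.
Indeed 34·5 + 39·10 = 170 + 390 = 560.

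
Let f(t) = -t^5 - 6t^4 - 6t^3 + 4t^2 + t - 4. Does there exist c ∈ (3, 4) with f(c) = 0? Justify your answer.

No.

The endpoint values f(3) = -856 and f(4) = -2880 are both negative. Claim: f(t) < 0 for every t in (3, 4).
Shift to the endpoint 3: with t = 3 + u (0 < u < 1), one computes f(3 + u) = -u^5 - 21u^4 - 168u^3 - 644u^2 - 1190u - 856.
All 6 nonzero coefficients of this polynomial in u are negative; hence for u > 0 the value is a sum of negative terms (the constant -856 among them).
So f is strictly negative on (3, 4); no root exists in the interval.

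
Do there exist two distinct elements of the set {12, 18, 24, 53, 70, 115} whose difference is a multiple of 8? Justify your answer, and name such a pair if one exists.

There is no such pair.

Reduce each element modulo 8: 12↦4, 18↦2, 24↦0, 53↦5, 70↦6, 115↦3.
All 6 residues are distinct, so no two elements differ by a multiple of 8.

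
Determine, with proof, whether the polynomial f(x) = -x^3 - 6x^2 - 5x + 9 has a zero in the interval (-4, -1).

f(-4) = -3 and f(-1) = 9, which have opposite signs.
Since f is a polynomial it is continuous on [-4, -1].
By the Intermediate Value Theorem, f takes the value 0 somewhere in the open interval.

Such a root exists.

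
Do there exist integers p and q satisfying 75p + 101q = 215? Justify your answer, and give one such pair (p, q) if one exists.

Since gcd(75, 101) = 1, every integer is an integer combination of 75 and 101.
Dividing repeatedly: 101 = 1·75 + 26, 75 = 2·26 + 23, 26 = 1·23 + 3, 23 = 7·3 + 2, 3 = 1·2 + 1, 2 = 2·1 + 0.
Unwinding: 1 = 3 − 1·2 = 3 − (23 − 7·3) = −23 + 8·3 = −23 + 8·(26 − 1·23) = 8·26 − 9·23 = 8·26 − 9·(75 − 2·26) = −9·75 + 26·26 = −9·75 + 26·(101 − 1·75) = 26·101 − 35·75, i.e. 75·(-35) + 101·26 = 1.
Multiplying through by 215: p = (-35)·215 = -7525, q = 26·215 = 5590 is a solution.
The general solution is p = -7525 + 101k, q = 5590 − 75k; taking k = 75 gives the smaller pair p = 50, q = -35.
Check: 75·50 + 101·(-35) = 3750 − 3535 = 215. ✓

p = 50, q = -35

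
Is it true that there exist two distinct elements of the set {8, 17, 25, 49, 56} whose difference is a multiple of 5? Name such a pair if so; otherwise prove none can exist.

Reduce each element modulo 5: 8↦3, 17↦2, 25↦0, 49↦4, 56↦1.
These 5 residues are pairwise different, hence no difference of two elements is divisible by 5.

There is no such pair.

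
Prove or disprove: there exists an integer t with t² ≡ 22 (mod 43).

No such integer exists.

43 is prime, so by Euler's criterion 22 is a square mod 43 iff 22^((43−1)/2) = 22^21 ≡ 1 (mod 43).
Repeated squaring mod 43: 22^2 = 484 ≡ 11; 22^4 ≡ 11² = 121 ≡ 35; 22^8 ≡ 35² = 1225 ≡ 21; 22^16 ≡ 21² = 441 ≡ 11.
Since 21 = 16 + 4 + 1, 22^21 ≡ 11 · 35 · 22; multiplying out mod 43: 11·35 = 385 ≡ 41, then 41·22 = 902 ≡ 42. Thus 22^21 ≡ 42 ≡ −1 (mod 43).
The value −1 means 22 is a non-residue modulo 43, so t² ≡ 22 (mod 43) is impossible.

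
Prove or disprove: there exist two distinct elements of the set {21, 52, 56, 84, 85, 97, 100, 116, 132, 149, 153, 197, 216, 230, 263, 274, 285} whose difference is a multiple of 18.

Reduce each element modulo 18: 21↦3, 52↦16, 56↦2, 84↦12, 85↦13, 97↦7, 100↦10, 116↦8, 132↦6, 149↦5, 153↦9, 197↦17, 216↦0, 230↦14, 263↦11, 274↦4, 285↦15.
All 17 residues are distinct, so no two elements differ by a multiple of 18.

There is no such pair.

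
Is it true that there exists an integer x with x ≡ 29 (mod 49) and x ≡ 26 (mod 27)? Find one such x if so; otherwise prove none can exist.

Since 49 and 27 share no common factor, CRT says the pair of congruences has a solution (unique mod 1323).
Any solution of the first congruence is x = 29 + 49t; substituting into the second, 49t ≡ 26 − 29 ≡ 24 (mod 27).
49 ≡ 22 (mod 27), so this reads 22t ≡ 24 (mod 27). Note 22·16 = 352 ≡ 1 (mod 27) (as 352 − 1 = 13·27), so 22⁻¹ ≡ 16.
Therefore t ≡ 16·24 = 384 ≡ 6 (mod 27).
With t = 6: x = 29 + 49·6 = 323.
Indeed 323 ≡ 29 (mod 49) and 323 ≡ 26 (mod 27).

x = 323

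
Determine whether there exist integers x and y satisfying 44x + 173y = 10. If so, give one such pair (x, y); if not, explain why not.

Since gcd(44, 173) = 1, every integer is an integer combination of 44 and 173.
Dividing repeatedly: 173 = 3·44 + 41, 44 = 1·41 + 3, 41 = 13·3 + 2, 3 = 1·2 + 1, 2 = 2·1 + 0.
Back-substituting, 1 = 3 − 1·2 = 3 − (41 − 13·3) = −41 + 14·3 = −41 + 14·(44 − 1·41) = 14·44 − 15·41 = 14·44 − 15·(173 − 3·44) = −15·173 + 59·44; that is, 44·59 + 173·(-15) = 1.
Times 10: 44·590 + 173·(-150) = 10, so (590, -150) solves it.
The general solution is x = 590 + 173k, y = -150 − 44k; taking k = -3 gives the smaller pair x = 71, y = -18.
Indeed 44·71 + 173·(-18) = 3124 − 3114 = 10.

x = 71, y = -18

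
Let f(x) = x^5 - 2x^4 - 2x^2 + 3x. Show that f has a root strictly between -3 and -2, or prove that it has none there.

No such root exists.

The endpoint values f(-3) = -432 and f(-2) = -78 are both negative. Claim: f(x) < 0 for every x in (-3, -2).
Shift to the endpoint -2: with x = -2 − u (0 < u < 1), one computes f(-2 − u) = -u^5 - 12u^4 - 56u^3 - 130u^2 - 155u - 78.
The nonzero coefficients here are all negative, so for u > 0 every term is negative (or zero), and the constant term -78 is strictly negative.
Therefore f(x) < 0 throughout (-3, -2), and f has no zero there.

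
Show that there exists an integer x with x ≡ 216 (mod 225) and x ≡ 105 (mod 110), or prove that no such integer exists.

Reduce both congruences modulo 5, which divides 225 and 110: they say x ≡ 216 (mod 5) and x ≡ 105 (mod 5).
But 216 mod 5 = 1 while 105 mod 5 = 0, a contradiction.
So no integer satisfies both congruences.

No such integer exists.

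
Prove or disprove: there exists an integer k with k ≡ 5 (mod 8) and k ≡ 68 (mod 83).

k = 317

gcd(8, 83) = 1, so the Chinese Remainder Theorem guarantees exactly one residue class mod 664 satisfying both.
Write k = 5 + 8t and require 5 + 8t ≡ 68 (mod 83), i.e. 8t ≡ 63 (mod 83).
Since 8·52 = 416 = 5·83 + 1, the inverse of 8 mod 83 is 52.
Therefore t ≡ 52·63 = 3276 ≡ 39 (mod 83).
With t = 39: k = 5 + 8·39 = 317.
Check: 317 mod 8 = 5, 317 mod 83 = 68. ✓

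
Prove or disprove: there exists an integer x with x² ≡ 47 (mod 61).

Take x = 13. Then 13² = 169 = 2·61 + 47, so 13² ≡ 47 (mod 61).

x = 13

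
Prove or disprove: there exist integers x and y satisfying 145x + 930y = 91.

No such integers exist.

gcd(145, 930) = 5, so every integer of the form 145x + 930y is a multiple of 5.
But 91 is not a multiple of 5 (it leaves remainder 1).
So the equation is unsolvable over ℤ.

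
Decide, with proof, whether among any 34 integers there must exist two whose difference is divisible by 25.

There are exactly 25 possible remainders on division by 25.
With 34 integers and only 25 classes, the pigeonhole principle forces two of them, say a and b, into the same class.
Their difference a − b is then a multiple of 25.

Yes.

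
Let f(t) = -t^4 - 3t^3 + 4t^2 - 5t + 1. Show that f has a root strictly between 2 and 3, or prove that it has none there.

f(2) = -33 and f(3) = -140, both negative, so a sign-change argument is unavailable; we show f keeps this sign on the whole interval.
Shift to the endpoint 2: with t = 2 + u (0 < u < 1), one computes f(2 + u) = -u^4 - 11u^3 - 38u^2 - 57u - 33.
All 5 nonzero coefficients of this polynomial in u are negative; hence for u > 0 the value is a sum of negative terms (the constant -33 among them).
So f is strictly negative on (2, 3); no root exists in the interval.

f has no root in that interval.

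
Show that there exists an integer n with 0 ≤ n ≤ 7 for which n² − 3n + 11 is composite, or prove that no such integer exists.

At n = 4: 4² − 3·4 + 11 = 15 = 3·5, which is composite.

n = 4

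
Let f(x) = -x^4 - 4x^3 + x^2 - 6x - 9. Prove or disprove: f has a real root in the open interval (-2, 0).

Yes, f has a root in the interval.

f(-2) = 23 and f(0) = -9, which have opposite signs.
f is continuous everywhere (it is a polynomial), in particular on [-2, 0].
By the Intermediate Value Theorem f must vanish at some point of (-2, 0).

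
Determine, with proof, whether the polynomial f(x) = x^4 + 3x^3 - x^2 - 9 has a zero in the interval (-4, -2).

Such a root exists.

f(-4) = 39 and f(-2) = -21, which have opposite signs.
f is continuous everywhere (it is a polynomial), in particular on [-4, -2].
By the Intermediate Value Theorem f must vanish at some point of (-4, -2).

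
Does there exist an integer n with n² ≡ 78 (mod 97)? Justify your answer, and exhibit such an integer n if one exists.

Apply Euler's criterion with the prime 97: 78 is a quadratic residue iff 78^48 ≡ 1 (mod 97), and a non-residue iff it is ≡ −1.
Squaring successively (mod 97): 78^2 = 6084 ≡ 70; 78^4 ≡ 70² = 4900 ≡ 50; 78^8 ≡ 50² = 2500 ≡ 75; 78^16 ≡ 75² = 5625 ≡ 96; 78^32 ≡ 96² = 9216 ≡ 1.
Since 48 = 32 + 16, 78^48 ≡ 1 · 96; multiplying out mod 97: 1·96 = 96 ≡ 96. Thus 78^48 ≡ 96 ≡ −1 (mod 97).
The value −1 means 78 is a non-residue modulo 97, so n² ≡ 78 (mod 97) is impossible.

There is no such integer.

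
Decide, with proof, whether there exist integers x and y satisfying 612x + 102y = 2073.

No such integers exist.

Both 612 and 102 are divisible by gcd(612, 102) = 102, hence so is any combination 612x + 102y.
But 2073 is not a multiple of 102 (it leaves remainder 33).
So the equation is unsolvable over ℤ.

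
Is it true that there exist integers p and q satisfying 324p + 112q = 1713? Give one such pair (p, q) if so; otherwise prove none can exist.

No such integers exist.

gcd(324, 112) = 4, so every integer of the form 324p + 112q is a multiple of 4.
But 1713 = 4·428 + 1, so 4 ∤ 1713.
Hence no integers p, q satisfy the equation.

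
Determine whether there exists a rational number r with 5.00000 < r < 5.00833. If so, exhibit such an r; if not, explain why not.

Scale by 121: the interval becomes (605.00000, 606.00793), which contains the integer 606.
Dividing back, 5.00000 < 606/121 < 5.00833, and 606/121 is rational.

r = 606/121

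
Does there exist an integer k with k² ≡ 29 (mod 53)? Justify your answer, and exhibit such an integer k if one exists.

k = 33 works: 33² = 1089, and 1089 − 29 = 1060 = 20·53.

k = 33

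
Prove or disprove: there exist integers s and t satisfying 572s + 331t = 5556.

572 and 331 are coprime, so 572s + 331t ranges over all of ℤ.
Dividing repeatedly: 572 = 1·331 + 241, 331 = 1·241 + 90, 241 = 2·90 + 61, 90 = 1·61 + 29, 61 = 2·29 + 3, 29 = 9·3 + 2, 3 = 1·2 + 1, 2 = 2·1 + 0.
Working back up the chain: 1 = 3 − 1·2 = 3 − (29 − 9·3) = −29 + 10·3 = −29 + 10·(61 − 2·29) = 10·61 − 21·29 = 10·61 − 21·(90 − 1·61) = −21·90 + 31·61 = −21·90 + 31·(241 − 2·90) = 31·241 − 83·90 = 31·241 − 83·(331 − 1·241) = −83·331 + 114·241 = −83·331 + 114·(572 − 1·331) = 114·572 − 197·331. So 572·114 + 331·(-197) = 1.
Times 5556: 572·633384 + 331·(-1094532) = 5556, so (633384, -1094532) solves it.
Shifting by a multiple of (331, −572) keeps it a solution: s = 633384 − 1913·331 = 181, t = -1094532 + 1913·572 = -296.
Check: 572·181 + 331·(-296) = 103532 − 97976 = 5556. ✓

s = 181, t = -296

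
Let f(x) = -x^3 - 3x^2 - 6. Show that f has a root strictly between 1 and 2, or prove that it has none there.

No such root exists.

The endpoint values f(1) = -10 and f(2) = -26 are both negative. Claim: f(x) < 0 for every x in (1, 2).
Substitute x = 1 + u, where 0 < u < 1 on the interval. Expanding, f(1 + u) = -u^3 - 6u^2 - 9u - 10.
The nonzero coefficients here are all negative, so for u > 0 every term is negative (or zero), and the constant term -10 is strictly negative.
Therefore f(x) < 0 throughout (1, 2), and f has no zero there.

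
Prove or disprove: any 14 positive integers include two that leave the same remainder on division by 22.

No; for instance {40, 41, 42, 43, 44, 45, 46, 47, 48, 49, 50, 51, 52, 53} is a counterexample.

Take the 14 consecutive integers 40, 41, …, 53: their residues mod 22 are all distinct because 14 ≤ 22.
So no two of them leave the same remainder on division by 22; the claim fails for this set.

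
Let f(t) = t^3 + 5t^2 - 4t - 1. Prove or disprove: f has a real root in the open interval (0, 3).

f(0) = -1 and f(3) = 59, which have opposite signs.
As a polynomial, f is continuous on every closed interval.
By the Intermediate Value Theorem, f takes the value 0 somewhere in the open interval.

Such a root exists.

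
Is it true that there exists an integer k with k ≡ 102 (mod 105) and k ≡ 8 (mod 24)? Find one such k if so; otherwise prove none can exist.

Both moduli are multiples of 3 = gcd(105, 24), so any solution would satisfy k ≡ 102 and k ≡ 8 modulo 3 simultaneously.
These are incompatible: 102 − 8 = 94 is not divisible by 3.
So no integer satisfies both congruences.

There is no such integer.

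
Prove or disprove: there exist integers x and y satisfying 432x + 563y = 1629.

x = 297, y = -225

Since gcd(432, 563) = 1, every integer is an integer combination of 432 and 563.
Euclidean algorithm: 563 = 1·432 + 131, 432 = 3·131 + 39, 131 = 3·39 + 14, 39 = 2·14 + 11, 14 = 1·11 + 3, 11 = 3·3 + 2, 3 = 1·2 + 1, 2 = 2·1 + 0.
Working back up the chain: 1 = 3 − 1·2 = 3 − (11 − 3·3) = −11 + 4·3 = −11 + 4·(14 − 1·11) = 4·14 − 5·11 = 4·14 − 5·(39 − 2·14) = −5·39 + 14·14 = −5·39 + 14·(131 − 3·39) = 14·131 − 47·39 = 14·131 − 47·(432 − 3·131) = −47·432 + 155·131 = −47·432 + 155·(563 − 1·432) = 155·563 − 202·432. So 432·(-202) + 563·155 = 1.
Times 1629: 432·(-329058) + 563·252495 = 1629, so (-329058, 252495) solves it.
Adding 585·563 to x and subtracting 585·432 from y gives the tidier solution (297, -225).
Check: 432·297 + 563·(-225) = 128304 − 126675 = 1629. ✓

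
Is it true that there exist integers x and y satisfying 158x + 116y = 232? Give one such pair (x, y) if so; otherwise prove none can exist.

Since gcd(158, 116) = 2 and 232 = 2·116, Bézout's identity guarantees a solution.
Dividing through by 2 reduces the equation to 79x + 58y = 116.
Euclidean algorithm: 79 = 1·58 + 21, 58 = 2·21 + 16, 21 = 1·16 + 5, 16 = 3·5 + 1, 5 = 5·1 + 0.
Back-substituting, 1 = 16 − 3·5 = 16 − 3·(21 − 1·16) = −3·21 + 4·16 = −3·21 + 4·(58 − 2·21) = 4·58 − 11·21 = 4·58 − 11·(79 − 1·58) = −11·79 + 15·58; that is, 79·(-11) + 58·15 = 1.
Scaling by 116 gives the particular solution (x, y) = (-1276, 1740).
Shifting by a multiple of (58, −79) keeps it a solution: x = -1276 + 22·58 = 0, y = 1740 − 22·79 = 2.
Check: 158·0 + 116·2 = 0 + 232 = 232. ✓

x = 0, y = 2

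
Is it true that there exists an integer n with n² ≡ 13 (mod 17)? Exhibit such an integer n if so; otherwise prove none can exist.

n = 8

n = 8 works: 8² = 64, and 64 − 13 = 51 = 3·17.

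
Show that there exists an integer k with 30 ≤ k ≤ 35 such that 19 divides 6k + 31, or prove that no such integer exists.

No such integer k in that range exists.

At k = 30, 6·30 + 31 = 211 ≡ 2 (mod 19), and each step in k adds 6, giving residues 2, 8, 14, 1, 7, 13 for k = 30, 31, …, 35.
Since 0 is absent from this list, 19 ∤ 6k + 31 for every k with 30 ≤ k ≤ 35.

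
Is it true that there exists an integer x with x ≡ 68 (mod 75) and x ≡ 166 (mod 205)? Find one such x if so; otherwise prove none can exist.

There is no such integer.

Both moduli are multiples of 5 = gcd(75, 205), so any solution would satisfy x ≡ 68 and x ≡ 166 modulo 5 simultaneously.
However 68 ≡ 3 and 166 ≡ 1 (mod 5), and 3 ≠ 1.
Therefore no such x exists.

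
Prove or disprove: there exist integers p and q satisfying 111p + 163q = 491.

111 and 163 are coprime, so 111p + 163q ranges over all of ℤ.
Run the Euclidean algorithm on 163 and 111: 163 = 1·111 + 52, 111 = 2·52 + 7, 52 = 7·7 + 3, 7 = 2·3 + 1, 3 = 3·1 + 0.
Unwinding: 1 = 7 − 2·3 = 7 − 2·(52 − 7·7) = −2·52 + 15·7 = −2·52 + 15·(111 − 2·52) = 15·111 − 32·52 = 15·111 − 32·(163 − 1·111) = −32·163 + 47·111, i.e. 111·47 + 163·(-32) = 1.
Times 491: 111·23077 + 163·(-15712) = 491, so (23077, -15712) solves it.
Subtracting 141·163 from p and adding 141·111 to q gives the tidier solution (94, -61).
Indeed 111·94 + 163·(-61) = 10434 − 9943 = 491.

p = 94, q = -61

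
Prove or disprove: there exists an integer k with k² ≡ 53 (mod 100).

No such integer exists.

Reduce modulo 5, which divides 100: we would need k² ≡ 3 (mod 5).
Computing k² mod 5 for k = 0, 1, …, 2 (enough, by the symmetry k ↦ 5 − k) gives 0, 1, 4.
The set of squares mod 5 is therefore {0, 1, 4}, which does not contain 3.
Hence no integer k has k² ≡ 53 (mod 100).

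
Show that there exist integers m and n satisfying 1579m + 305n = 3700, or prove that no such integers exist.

Since gcd(1579, 305) = 1, every integer is an integer combination of 1579 and 305.
Euclidean algorithm: 1579 = 5·305 + 54, 305 = 5·54 + 35, 54 = 1·35 + 19, 35 = 1·19 + 16, 19 = 1·16 + 3, 16 = 5·3 + 1, 3 = 3·1 + 0.
Working back up the chain: 1 = 16 − 5·3 = 16 − 5·(19 − 1·16) = −5·19 + 6·16 = −5·19 + 6·(35 − 1·19) = 6·35 − 11·19 = 6·35 − 11·(54 − 1·35) = −11·54 + 17·35 = −11·54 + 17·(305 − 5·54) = 17·305 − 96·54 = 17·305 − 96·(1579 − 5·305) = −96·1579 + 497·305. So 1579·(-96) + 305·497 = 1.
Scaling by 3700 gives the particular solution (m, n) = (-355200, 1838900).
The general solution is m = -355200 + 305k, n = 1838900 − 1579k; taking k = 1165 gives the smaller pair m = 125, n = -635.
Indeed 1579·125 + 305·(-635) = 197375 − 193675 = 3700.

m = 125, n = -635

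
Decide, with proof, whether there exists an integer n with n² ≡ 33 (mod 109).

There is no such integer.

Apply Euler's criterion with the prime 109: 33 is a quadratic residue iff 33^54 ≡ 1 (mod 109), and a non-residue iff it is ≡ −1.
Repeated squaring mod 109: 33^2 = 1089 ≡ 108; 33^4 ≡ 108² = 11664 ≡ 1; 33^8 ≡ 1² = 1 ≡ 1; 33^16 ≡ 1² = 1 ≡ 1; 33^32 ≡ 1² = 1 ≡ 1.
Since 54 = 32 + 16 + 4 + 2, 33^54 ≡ 1 · 1 · 1 · 108; multiplying out mod 109: 1·1 = 1 ≡ 1, then 1·1 = 1 ≡ 1, then 1·108 = 108 ≡ 108. Thus 33^54 ≡ 108 ≡ −1 (mod 109).
The value −1 means 33 is a non-residue modulo 109, so n² ≡ 33 (mod 109) is impossible.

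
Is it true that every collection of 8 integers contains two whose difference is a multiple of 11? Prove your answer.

No, the set {49, 50, 51, 52, 53, 54, 55, 56} is a counterexample.

Try 8 consecutive integers, 49, 50, …, 56. Their remainders mod 11 are 5, 6, 7, 8, 9, 10, 0, 1 — pairwise different, as any 8 ≤ 11 consecutive integers have distinct residues.
Any two of them differ by at most 7 < 11 and by at least 1, so no difference is a multiple of 11.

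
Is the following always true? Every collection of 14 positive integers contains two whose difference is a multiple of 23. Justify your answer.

No, the set {58, 59, 60, 61, 62, 63, 64, 65, 66, 67, 68, 69, 70, 71} is a counterexample.

Try 14 consecutive integers, 58, 59, …, 71. Their remainders mod 23 are 12, 13, 14, 15, 16, 17, 18, 19, 20, 21, 22, 0, 1, 2 — pairwise different, as any 14 ≤ 23 consecutive integers have distinct residues.
No two share a residue, so no pair has difference divisible by 23; the claim fails for this set.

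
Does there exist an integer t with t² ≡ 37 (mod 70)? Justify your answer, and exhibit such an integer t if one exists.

No such integer exists.

Reduce modulo 5, which divides 70: we would need t² ≡ 2 (mod 5).
Since (5 − t)² ≡ t² (mod 5), it suffices to square t = 0, 1, …, 2: the residues are 0, 1, 4.
The set of squares mod 5 is therefore {0, 1, 4}, which does not contain 2.
Hence no integer t has t² ≡ 37 (mod 70).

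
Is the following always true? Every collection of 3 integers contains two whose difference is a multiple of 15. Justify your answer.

No; for instance {67, 68, 69} is a counterexample.

Try 3 consecutive integers, 67, 68, 69. Their remainders mod 15 are 7, 8, 9 — pairwise different, as any 3 ≤ 15 consecutive integers have distinct residues.
The differences between them range over 1, …, 2, none of which is divisible by 15.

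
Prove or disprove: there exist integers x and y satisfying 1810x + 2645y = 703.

No, no such integers exist.

Both 1810 and 2645 are divisible by gcd(1810, 2645) = 5, hence so is any combination 1810x + 2645y.
However 703 leaves remainder 3 on division by 5.
Therefore 1810x + 2645y = 703 has no solution in integers.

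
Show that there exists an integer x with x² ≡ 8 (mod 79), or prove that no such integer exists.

Take x = 18. Then 18² = 324 = 4·79 + 8, so 18² ≡ 8 (mod 79).

x = 18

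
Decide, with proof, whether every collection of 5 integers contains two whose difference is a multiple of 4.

There are exactly 4 possible remainders on division by 4.
Placing 5 integers into 4 classes, some class receives at least two — say a and b.
Then a ≡ b (mod 4), i.e. 4 ∣ (a − b).

True.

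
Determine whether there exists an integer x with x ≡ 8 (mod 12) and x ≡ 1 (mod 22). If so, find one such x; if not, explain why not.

There is no such integer.

gcd(12, 22) = 2. If x ≡ 8 (mod 12) and x ≡ 1 (mod 22), then x ≡ 8 (mod 2) and x ≡ 1 (mod 2).
However 8 ≡ 0 and 1 ≡ 1 (mod 2), and 0 ≠ 1.
Therefore no such x exists.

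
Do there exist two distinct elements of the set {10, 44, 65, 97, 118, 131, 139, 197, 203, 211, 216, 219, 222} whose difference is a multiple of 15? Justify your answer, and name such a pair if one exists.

No such pair exists.

Two integers differ by a multiple of 15 exactly when they have the same residue mod 15. The residues are 10↦10, 44↦14, 65↦5, 97↦7, 118↦13, 131↦11, 139↦4, 197↦2, 203↦8, 211↦1, 216↦6, 219↦9, 222↦12.
All 13 residues are distinct, so no two elements differ by a multiple of 15.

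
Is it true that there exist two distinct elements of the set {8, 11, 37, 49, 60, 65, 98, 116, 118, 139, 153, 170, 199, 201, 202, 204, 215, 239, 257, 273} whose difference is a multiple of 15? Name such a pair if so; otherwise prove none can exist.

Reduce each element mod 15: 8↦8, 11↦11, 37↦7, 49↦4, 60↦0, 65↦5, 98↦8, 116↦11, 118↦13, 139↦4, 153↦3, 170↦5, 199↦4, 201↦6, 202↦7, 204↦9, 215↦5, 239↦14, 257↦2, 273↦3. The residue 8 repeats (at 8 and 98), and 98 − 8 = 90 = 6·15.

8 and 98 are such a pair.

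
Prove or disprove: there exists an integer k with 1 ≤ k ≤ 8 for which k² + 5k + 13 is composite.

At k = 4: 4² + 5·4 + 13 = 49 = 7·7, which is composite.

k = 4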